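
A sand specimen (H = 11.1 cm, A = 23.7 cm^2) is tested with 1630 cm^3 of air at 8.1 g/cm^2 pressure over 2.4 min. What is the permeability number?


Formula: Permeability Number P = (V * H) / (p * A * t)
Numerator: V * H = 1630 * 11.1 = 18093.0
Denominator: p * A * t = 8.1 * 23.7 * 2.4 = 460.728
P = 18093.0 / 460.728 = 39.2705

Final answer: 39.2705


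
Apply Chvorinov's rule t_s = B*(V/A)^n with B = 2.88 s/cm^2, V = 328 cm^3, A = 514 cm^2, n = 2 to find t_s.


Formula: t_s = B * (V/A)^n  (Chvorinov's rule, n=2)
Modulus M = V/A = 328/514 = 0.638132 cm
M^2 = 0.638132^2 = 0.407212 cm^2
t_s = 2.88 * 0.407212 = 1.1728 s


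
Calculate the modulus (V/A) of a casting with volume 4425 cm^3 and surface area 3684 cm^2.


Formula: Casting Modulus M = V / A
M = 4425 cm^3 / 3684 cm^2 = 1.2011 cm

1.2011 cm


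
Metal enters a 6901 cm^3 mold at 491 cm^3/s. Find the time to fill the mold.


Formula: t_fill = V_mold / Q_flow
t = 6901 cm^3 / 491 cm^3/s = 14.0550 s

14.0550 s


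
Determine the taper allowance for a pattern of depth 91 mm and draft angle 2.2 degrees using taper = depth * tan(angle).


Formula: taper = depth * tan(draft_angle)
tan(2.2 deg) = 0.0384161
taper = 91 mm * 0.0384161 = 3.4959 mm

Answer: 3.4959 mm


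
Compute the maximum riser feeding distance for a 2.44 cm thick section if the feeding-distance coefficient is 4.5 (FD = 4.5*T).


Formula: FD = 4.5 * T  (riser feeding-distance rule)
FD = 4.5 * 2.44 cm = 10.9800 cm

Final answer: 10.9800 cm


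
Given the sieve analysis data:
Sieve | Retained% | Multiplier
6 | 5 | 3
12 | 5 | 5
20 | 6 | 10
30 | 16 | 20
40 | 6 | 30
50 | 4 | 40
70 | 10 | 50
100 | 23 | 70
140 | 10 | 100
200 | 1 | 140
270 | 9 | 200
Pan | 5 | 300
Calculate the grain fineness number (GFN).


Formula: GFN = sum(pct * multiplier) / sum(pct)
sum(pct * multiplier) = 7310
sum(pct) = 100
GFN = 7310 / 100 = 73.10

Final answer: 73.10


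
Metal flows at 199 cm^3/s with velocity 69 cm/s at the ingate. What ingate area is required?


Formula: A_ingate = Q / v  (continuity equation)
A = 199 cm^3/s / 69 cm/s = 2.8841 cm^2

Answer: 2.8841 cm^2


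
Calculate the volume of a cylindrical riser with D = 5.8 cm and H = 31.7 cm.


Formula: V = pi * (D/2)^2 * H  (cylinder volume)
Radius = D/2 = 5.8/2 = 2.9 cm
V = pi * 2.9^2 * 31.7 = 837.5392 cm^3

837.5392 cm^3


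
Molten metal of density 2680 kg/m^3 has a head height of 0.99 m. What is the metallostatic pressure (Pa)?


Formula: P = rho * g * h
rho * g = 2680 * 9.81 = 26290.8 N/m^3
P = 26290.8 * 0.99 = 26027.8920 Pa

Final answer: 26027.8920 Pa


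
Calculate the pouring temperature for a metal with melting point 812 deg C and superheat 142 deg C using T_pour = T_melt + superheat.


Formula: T_pour = T_melt + Superheat
T_pour = 812 + 142 = 954 deg C

954 deg C


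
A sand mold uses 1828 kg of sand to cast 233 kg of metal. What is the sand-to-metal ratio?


Formula: Sand-to-Metal Ratio = W_sand / W_metal
Ratio = 1828 kg / 233 kg = 7.8455

Final answer: 7.8455


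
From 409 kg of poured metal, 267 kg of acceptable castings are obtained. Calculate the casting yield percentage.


Formula: Casting Yield = (W_good / W_total) * 100
Yield = (267 kg / 409 kg) * 100 = 65.2812%

Final answer: 65.2812%


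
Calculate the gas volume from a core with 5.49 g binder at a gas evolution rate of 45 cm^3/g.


Formula: V_gas = W_binder * gas_evolution_rate
V = 5.49 g * 45 cm^3/g = 247.0500 cm^3

Answer: 247.0500 cm^3


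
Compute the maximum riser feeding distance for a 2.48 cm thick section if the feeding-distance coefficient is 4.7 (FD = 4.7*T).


Formula: FD = 4.7 * T  (riser feeding-distance rule)
FD = 4.7 * 2.48 cm = 11.6560 cm

Final answer: 11.6560 cm


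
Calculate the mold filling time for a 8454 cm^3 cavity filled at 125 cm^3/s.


Formula: t_fill = V_mold / Q_flow
t = 8454 cm^3 / 125 cm^3/s = 67.6320 s

Answer: 67.6320 s


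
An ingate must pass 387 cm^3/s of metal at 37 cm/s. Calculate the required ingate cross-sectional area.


Formula: A_ingate = Q / v  (continuity equation)
A = 387 cm^3/s / 37 cm/s = 10.4595 cm^2

Answer: 10.4595 cm^2


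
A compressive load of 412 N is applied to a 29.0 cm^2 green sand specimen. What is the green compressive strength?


Formula: Compressive Strength = Force / Area
Strength = 412 N / 29.0 cm^2 = 14.2069 N/cm^2

Final answer: 14.2069 N/cm^2


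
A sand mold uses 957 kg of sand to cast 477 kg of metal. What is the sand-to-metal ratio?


Formula: Sand-to-Metal Ratio = W_sand / W_metal
Ratio = 957 kg / 477 kg = 2.0063

Final answer: 2.0063


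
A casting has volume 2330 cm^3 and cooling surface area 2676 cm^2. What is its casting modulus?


Formula: Casting Modulus M = V / A
M = 2330 cm^3 / 2676 cm^2 = 0.8707 cm

0.8707 cm


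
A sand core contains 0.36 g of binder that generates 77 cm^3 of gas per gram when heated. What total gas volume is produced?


Formula: V_gas = W_binder * gas_evolution_rate
V = 0.36 g * 77 cm^3/g = 27.7200 cm^3


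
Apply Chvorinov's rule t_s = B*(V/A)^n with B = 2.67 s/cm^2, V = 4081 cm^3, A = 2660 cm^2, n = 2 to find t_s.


Formula: t_s = B * (V/A)^n  (Chvorinov's rule, n=2)
Modulus M = V/A = 4081/2660 = 1.534211 cm
M^2 = 1.534211^2 = 2.353803 cm^2
t_s = 2.67 * 2.353803 = 6.2847 s

Answer: 6.2847 s


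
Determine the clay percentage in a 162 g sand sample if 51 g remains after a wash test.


Formula: Clay% = (W_total - W_washed) / W_total * 100
Clay mass = 162 - 51 = 111 g
Clay% = 111 / 162 * 100 = 68.5185%


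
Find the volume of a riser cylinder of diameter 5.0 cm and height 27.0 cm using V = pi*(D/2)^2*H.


Formula: V = pi * (D/2)^2 * H  (cylinder volume)
Radius = D/2 = 5.0/2 = 2.5 cm
V = pi * 2.5^2 * 27.0 = 530.1438 cm^3


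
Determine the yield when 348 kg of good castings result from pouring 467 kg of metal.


Formula: Casting Yield = (W_good / W_total) * 100
Yield = (348 kg / 467 kg) * 100 = 74.5182%


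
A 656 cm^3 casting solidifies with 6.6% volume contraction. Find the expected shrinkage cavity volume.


Formula: V_shrink = V_casting * shrinkage_pct / 100
V_shrink = 656 cm^3 * 6.6 / 100 = 43.2960 cm^3

Final answer: 43.2960 cm^3


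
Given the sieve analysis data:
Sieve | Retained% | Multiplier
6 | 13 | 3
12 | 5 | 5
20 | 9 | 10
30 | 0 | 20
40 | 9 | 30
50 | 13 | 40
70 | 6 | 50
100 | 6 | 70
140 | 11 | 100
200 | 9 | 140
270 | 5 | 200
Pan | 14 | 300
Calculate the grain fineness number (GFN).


Formula: GFN = sum(pct * multiplier) / sum(pct)
sum(pct * multiplier) = 9224
sum(pct) = 100
GFN = 9224 / 100 = 92.24

92.24


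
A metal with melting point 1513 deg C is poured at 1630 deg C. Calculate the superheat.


Formula: Superheat = T_pour - T_melt
Superheat = 1630 - 1513 = 117 deg C

Final answer: 117 deg C


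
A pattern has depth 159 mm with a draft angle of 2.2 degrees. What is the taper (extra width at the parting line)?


Formula: taper = depth * tan(draft_angle)
tan(2.2 deg) = 0.0384161
taper = 159 mm * 0.0384161 = 6.1082 mm

Answer: 6.1082 mm


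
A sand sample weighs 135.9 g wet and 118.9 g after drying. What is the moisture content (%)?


Formula: MC = (W_wet - W_dry) / W_wet * 100
Water mass = 135.9 - 118.9 = 17.0 g
MC = 17.0 / 135.9 * 100 = 12.5092%

Answer: 12.5092%


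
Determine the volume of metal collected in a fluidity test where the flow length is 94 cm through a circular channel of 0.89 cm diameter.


Formula: V = pi * (d/2)^2 * L  (cylinder volume)
Radius = 0.89/2 = 0.445 cm
V = pi * 0.445^2 * 94 = 58.4787 cm^3

Answer: 58.4787 cm^3


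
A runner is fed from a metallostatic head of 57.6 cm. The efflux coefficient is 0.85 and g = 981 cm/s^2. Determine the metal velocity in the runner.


Formula: v = Cd * sqrt(2 * g * h)  (Torricelli with discharge coefficient)
2*g*h = 2 * 981 * 57.6 = 113011.2 cm^2/s^2
sqrt(113011.2) = 336.17138 cm/s
v = 0.85 * 336.17138 = 285.7457 cm/s


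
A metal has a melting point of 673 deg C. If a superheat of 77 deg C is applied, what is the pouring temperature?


Formula: T_pour = T_melt + Superheat
T_pour = 673 + 77 = 750 deg C


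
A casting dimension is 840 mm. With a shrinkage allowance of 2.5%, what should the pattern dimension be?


Formula: L_pattern = L_casting * (1 + shrinkage_rate/100)
Shrinkage factor = 1 + 2.5/100 = 1.025
L_pattern = 840 mm * 1.025 = 861.0000 mm


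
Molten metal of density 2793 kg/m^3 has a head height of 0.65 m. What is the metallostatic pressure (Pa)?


Formula: P = rho * g * h
rho * g = 2793 * 9.81 = 27399.33 N/m^3
P = 27399.33 * 0.65 = 17809.5645 Pa

17809.5645 Pa


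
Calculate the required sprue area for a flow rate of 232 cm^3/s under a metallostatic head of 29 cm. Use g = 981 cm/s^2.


Formula: v = sqrt(2*g*h), A = Q/v
Velocity: v = sqrt(2 * 981 * 29) = sqrt(56898) = 238.5330 cm/s
Sprue area: A = Q / v = 232 / 238.5330 = 0.9726 cm^2


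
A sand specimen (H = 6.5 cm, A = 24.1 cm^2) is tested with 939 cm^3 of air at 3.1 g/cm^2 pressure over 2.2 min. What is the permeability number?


Formula: Permeability Number P = (V * H) / (p * A * t)
Numerator: V * H = 939 * 6.5 = 6103.5
Denominator: p * A * t = 3.1 * 24.1 * 2.2 = 164.362
P = 6103.5 / 164.362 = 37.1345

Answer: 37.1345


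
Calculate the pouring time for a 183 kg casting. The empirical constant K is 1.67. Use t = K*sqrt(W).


Formula: t = K * sqrt(W)
sqrt(W) = sqrt(183) = 13.52775
t = 1.67 * 13.52775 = 22.5913 s

22.5913 s


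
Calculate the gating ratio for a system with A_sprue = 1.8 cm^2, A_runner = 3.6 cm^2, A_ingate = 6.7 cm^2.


Sprue:Runner:Ingate = 1 : 3.6/1.8 : 6.7/1.8 = 1:2.00:3.72

Answer: 1:2.00:3.72


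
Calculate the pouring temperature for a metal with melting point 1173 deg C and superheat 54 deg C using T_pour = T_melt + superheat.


Formula: T_pour = T_melt + Superheat
T_pour = 1173 + 54 = 1227 deg C


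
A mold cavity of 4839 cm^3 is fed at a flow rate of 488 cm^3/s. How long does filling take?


Formula: t_fill = V_mold / Q_flow
t = 4839 cm^3 / 488 cm^3/s = 9.9160 s


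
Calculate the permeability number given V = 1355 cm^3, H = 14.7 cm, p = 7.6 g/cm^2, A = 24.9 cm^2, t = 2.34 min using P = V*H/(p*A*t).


Formula: Permeability Number P = (V * H) / (p * A * t)
Numerator: V * H = 1355 * 14.7 = 19918.5
Denominator: p * A * t = 7.6 * 24.9 * 2.34 = 442.8216
P = 19918.5 / 442.8216 = 44.9809


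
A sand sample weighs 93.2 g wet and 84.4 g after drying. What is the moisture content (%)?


Formula: MC = (W_wet - W_dry) / W_wet * 100
Water mass = 93.2 - 84.4 = 8.8 g
MC = 8.8 / 93.2 * 100 = 9.4421%

Final answer: 9.4421%


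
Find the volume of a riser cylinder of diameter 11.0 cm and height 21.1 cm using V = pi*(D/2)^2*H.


Formula: V = pi * (D/2)^2 * H  (cylinder volume)
Radius = D/2 = 11.0/2 = 5.5 cm
V = pi * 5.5^2 * 21.1 = 2005.2001 cm^3

Answer: 2005.2001 cm^3


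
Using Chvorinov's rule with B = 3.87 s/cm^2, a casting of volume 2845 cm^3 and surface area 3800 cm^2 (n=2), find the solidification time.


Formula: t_s = B * (V/A)^n  (Chvorinov's rule, n=2)
Modulus M = V/A = 2845/3800 = 0.748684 cm
M^2 = 0.748684^2 = 0.560528 cm^2
t_s = 3.87 * 0.560528 = 2.1692 s

2.1692 s


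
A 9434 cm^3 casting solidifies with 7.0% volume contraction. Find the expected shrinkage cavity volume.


Formula: V_shrink = V_casting * shrinkage_pct / 100
V_shrink = 9434 cm^3 * 7.0 / 100 = 660.3800 cm^3

Answer: 660.3800 cm^3


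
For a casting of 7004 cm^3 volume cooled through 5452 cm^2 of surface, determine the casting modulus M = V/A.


Formula: Casting Modulus M = V / A
M = 7004 cm^3 / 5452 cm^2 = 1.2847 cm

1.2847 cm


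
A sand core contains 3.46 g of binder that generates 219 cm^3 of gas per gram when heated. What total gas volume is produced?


Formula: V_gas = W_binder * gas_evolution_rate
V = 3.46 g * 219 cm^3/g = 757.7400 cm^3

757.7400 cm^3


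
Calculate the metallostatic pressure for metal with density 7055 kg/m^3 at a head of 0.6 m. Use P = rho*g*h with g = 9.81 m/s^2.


Formula: P = rho * g * h
rho * g = 7055 * 9.81 = 69209.55 N/m^3
P = 69209.55 * 0.6 = 41525.7300 Pa

Final answer: 41525.7300 Pa


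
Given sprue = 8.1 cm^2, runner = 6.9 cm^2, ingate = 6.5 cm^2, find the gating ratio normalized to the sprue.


Sprue:Runner:Ingate = 1 : 6.9/8.1 : 6.5/8.1 = 1:0.85:0.80

1:0.85:0.80


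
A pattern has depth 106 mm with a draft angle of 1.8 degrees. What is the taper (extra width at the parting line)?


Formula: taper = depth * tan(draft_angle)
tan(1.8 deg) = 0.0314263
taper = 106 mm * 0.0314263 = 3.3312 mm

3.3312 mm


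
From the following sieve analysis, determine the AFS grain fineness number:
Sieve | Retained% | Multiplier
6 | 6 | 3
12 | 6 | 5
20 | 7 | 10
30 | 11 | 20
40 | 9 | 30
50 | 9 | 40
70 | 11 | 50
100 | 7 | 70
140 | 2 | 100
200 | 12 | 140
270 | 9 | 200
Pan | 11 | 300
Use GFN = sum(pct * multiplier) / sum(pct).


Formula: GFN = sum(pct * multiplier) / sum(pct)
sum(pct * multiplier) = 8988
sum(pct) = 100
GFN = 8988 / 100 = 89.88

Final answer: 89.88


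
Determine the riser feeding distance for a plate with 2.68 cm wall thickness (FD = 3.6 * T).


Formula: FD = 3.6 * T  (riser feeding-distance rule)
FD = 3.6 * 2.68 cm = 9.6480 cm

Answer: 9.6480 cm


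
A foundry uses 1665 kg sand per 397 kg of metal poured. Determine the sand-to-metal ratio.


Formula: Sand-to-Metal Ratio = W_sand / W_metal
Ratio = 1665 kg / 397 kg = 4.1940

Answer: 4.1940


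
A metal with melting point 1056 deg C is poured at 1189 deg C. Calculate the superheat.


Formula: Superheat = T_pour - T_melt
Superheat = 1189 - 1056 = 133 deg C

Answer: 133 deg C


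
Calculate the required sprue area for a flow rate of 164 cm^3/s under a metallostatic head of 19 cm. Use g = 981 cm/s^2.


Formula: v = sqrt(2*g*h), A = Q/v
Velocity: v = sqrt(2 * 981 * 19) = sqrt(37278) = 193.0751 cm/s
Sprue area: A = Q / v = 164 / 193.0751 = 0.8494 cm^2


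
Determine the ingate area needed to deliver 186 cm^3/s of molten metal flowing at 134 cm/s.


Formula: A_ingate = Q / v  (continuity equation)
A = 186 cm^3/s / 134 cm/s = 1.3881 cm^2

Answer: 1.3881 cm^2


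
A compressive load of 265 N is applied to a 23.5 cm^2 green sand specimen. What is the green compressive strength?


Formula: Compressive Strength = Force / Area
Strength = 265 N / 23.5 cm^2 = 11.2766 N/cm^2


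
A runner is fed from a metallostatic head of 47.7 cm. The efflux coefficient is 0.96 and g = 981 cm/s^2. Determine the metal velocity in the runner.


Formula: v = Cd * sqrt(2 * g * h)  (Torricelli with discharge coefficient)
2*g*h = 2 * 981 * 47.7 = 93587.4 cm^2/s^2
sqrt(93587.4) = 305.92058 cm/s
v = 0.96 * 305.92058 = 293.6838 cm/s

Final answer: 293.6838 cm/s


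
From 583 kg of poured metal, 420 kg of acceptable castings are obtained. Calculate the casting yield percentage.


Formula: Casting Yield = (W_good / W_total) * 100
Yield = (420 kg / 583 kg) * 100 = 72.0412%

72.0412%


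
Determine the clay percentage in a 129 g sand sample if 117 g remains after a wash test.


Formula: Clay% = (W_total - W_washed) / W_total * 100
Clay mass = 129 - 117 = 12 g
Clay% = 12 / 129 * 100 = 9.3023%

9.3023%


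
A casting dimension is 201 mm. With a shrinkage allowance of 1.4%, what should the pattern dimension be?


Formula: L_pattern = L_casting * (1 + shrinkage_rate/100)
Shrinkage factor = 1 + 1.4/100 = 1.014
L_pattern = 201 mm * 1.014 = 203.8140 mm


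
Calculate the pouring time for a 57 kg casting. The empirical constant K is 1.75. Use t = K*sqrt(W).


Formula: t = K * sqrt(W)
sqrt(W) = sqrt(57) = 7.54983
t = 1.75 * 7.54983 = 13.2122 s

Answer: 13.2122 s


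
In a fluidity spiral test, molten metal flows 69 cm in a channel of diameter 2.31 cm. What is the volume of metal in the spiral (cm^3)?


Formula: V = pi * (d/2)^2 * L  (cylinder volume)
Radius = 2.31/2 = 1.155 cm
V = pi * 1.155^2 * 69 = 289.1765 cm^3

Final answer: 289.1765 cm^3


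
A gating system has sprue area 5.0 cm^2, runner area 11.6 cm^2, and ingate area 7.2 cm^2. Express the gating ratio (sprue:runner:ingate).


Sprue:Runner:Ingate = 1 : 11.6/5.0 : 7.2/5.0 = 1:2.32:1.44


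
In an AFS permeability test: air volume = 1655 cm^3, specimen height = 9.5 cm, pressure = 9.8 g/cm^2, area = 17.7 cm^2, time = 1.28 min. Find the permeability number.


Formula: Permeability Number P = (V * H) / (p * A * t)
Numerator: V * H = 1655 * 9.5 = 15722.5
Denominator: p * A * t = 9.8 * 17.7 * 1.28 = 222.0288
P = 15722.5 / 222.0288 = 70.8129

Answer: 70.8129


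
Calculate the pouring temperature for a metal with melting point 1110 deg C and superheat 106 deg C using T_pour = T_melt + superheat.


Formula: T_pour = T_melt + Superheat
T_pour = 1110 + 106 = 1216 deg C

1216 deg C


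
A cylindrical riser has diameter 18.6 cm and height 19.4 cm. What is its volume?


Formula: V = pi * (D/2)^2 * H  (cylinder volume)
Radius = D/2 = 18.6/2 = 9.3 cm
V = pi * 9.3^2 * 19.4 = 5271.2972 cm^3

Answer: 5271.2972 cm^3


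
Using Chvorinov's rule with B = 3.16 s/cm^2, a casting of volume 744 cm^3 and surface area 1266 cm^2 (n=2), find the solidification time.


Formula: t_s = B * (V/A)^n  (Chvorinov's rule, n=2)
Modulus M = V/A = 744/1266 = 0.587678 cm
M^2 = 0.587678^2 = 0.345365 cm^2
t_s = 3.16 * 0.345365 = 1.0914 s

Final answer: 1.0914 s


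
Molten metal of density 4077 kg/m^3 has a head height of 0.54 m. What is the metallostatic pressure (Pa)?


Formula: P = rho * g * h
rho * g = 4077 * 9.81 = 39995.37 N/m^3
P = 39995.37 * 0.54 = 21597.4998 Pa

Answer: 21597.4998 Pa


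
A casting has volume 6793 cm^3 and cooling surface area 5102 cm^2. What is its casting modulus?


Formula: Casting Modulus M = V / A
M = 6793 cm^3 / 5102 cm^2 = 1.3314 cm


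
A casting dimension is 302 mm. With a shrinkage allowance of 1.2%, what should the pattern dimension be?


Formula: L_pattern = L_casting * (1 + shrinkage_rate/100)
Shrinkage factor = 1 + 1.2/100 = 1.012
L_pattern = 302 mm * 1.012 = 305.6240 mm


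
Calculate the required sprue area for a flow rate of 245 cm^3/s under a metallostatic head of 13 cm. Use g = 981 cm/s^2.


Formula: v = sqrt(2*g*h), A = Q/v
Velocity: v = sqrt(2 * 981 * 13) = sqrt(25506) = 159.7060 cm/s
Sprue area: A = Q / v = 245 / 159.7060 = 1.5341 cm^2


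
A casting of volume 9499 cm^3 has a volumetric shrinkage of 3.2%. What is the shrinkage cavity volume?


Formula: V_shrink = V_casting * shrinkage_pct / 100
V_shrink = 9499 cm^3 * 3.2 / 100 = 303.9680 cm^3


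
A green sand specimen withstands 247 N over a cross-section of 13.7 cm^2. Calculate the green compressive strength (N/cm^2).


Formula: Compressive Strength = Force / Area
Strength = 247 N / 13.7 cm^2 = 18.0292 N/cm^2

18.0292 N/cm^2


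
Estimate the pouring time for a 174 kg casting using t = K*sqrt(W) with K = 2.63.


Formula: t = K * sqrt(W)
sqrt(W) = sqrt(174) = 13.19091
t = 2.63 * 13.19091 = 34.6921 s

Final answer: 34.6921 s


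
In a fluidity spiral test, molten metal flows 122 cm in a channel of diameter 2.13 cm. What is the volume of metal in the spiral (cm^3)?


Formula: V = pi * (d/2)^2 * L  (cylinder volume)
Radius = 2.13/2 = 1.065 cm
V = pi * 1.065^2 * 122 = 434.7193 cm^3


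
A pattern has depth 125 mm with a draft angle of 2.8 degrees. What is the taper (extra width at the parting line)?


Formula: taper = depth * tan(draft_angle)
tan(2.8 deg) = 0.0489082
taper = 125 mm * 0.0489082 = 6.1135 mm


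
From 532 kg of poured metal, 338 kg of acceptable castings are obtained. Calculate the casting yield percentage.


Formula: Casting Yield = (W_good / W_total) * 100
Yield = (338 kg / 532 kg) * 100 = 63.5338%

Final answer: 63.5338%


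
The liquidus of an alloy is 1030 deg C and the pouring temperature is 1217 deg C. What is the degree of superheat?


Formula: Superheat = T_pour - T_melt
Superheat = 1217 - 1030 = 187 deg C

Answer: 187 deg C


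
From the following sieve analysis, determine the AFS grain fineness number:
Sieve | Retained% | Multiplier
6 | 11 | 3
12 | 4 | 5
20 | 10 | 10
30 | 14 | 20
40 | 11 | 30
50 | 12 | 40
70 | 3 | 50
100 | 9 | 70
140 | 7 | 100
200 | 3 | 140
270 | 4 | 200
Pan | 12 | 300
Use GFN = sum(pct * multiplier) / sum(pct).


Formula: GFN = sum(pct * multiplier) / sum(pct)
sum(pct * multiplier) = 7543
sum(pct) = 100
GFN = 7543 / 100 = 75.43

Answer: 75.43


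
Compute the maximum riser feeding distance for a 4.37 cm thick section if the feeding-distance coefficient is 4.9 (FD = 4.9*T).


Formula: FD = 4.9 * T  (riser feeding-distance rule)
FD = 4.9 * 4.37 cm = 21.4130 cm

Final answer: 21.4130 cm


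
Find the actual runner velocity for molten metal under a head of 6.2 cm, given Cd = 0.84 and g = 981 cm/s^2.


Formula: v = Cd * sqrt(2 * g * h)  (Torricelli with discharge coefficient)
2*g*h = 2 * 981 * 6.2 = 12164.4 cm^2/s^2
sqrt(12164.4) = 110.29234 cm/s
v = 0.84 * 110.29234 = 92.6456 cm/s

92.6456 cm/s


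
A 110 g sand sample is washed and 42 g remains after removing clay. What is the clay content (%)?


Formula: Clay% = (W_total - W_washed) / W_total * 100
Clay mass = 110 - 42 = 68 g
Clay% = 68 / 110 * 100 = 61.8182%

Final answer: 61.8182%


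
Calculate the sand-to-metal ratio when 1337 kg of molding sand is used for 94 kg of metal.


Formula: Sand-to-Metal Ratio = W_sand / W_metal
Ratio = 1337 kg / 94 kg = 14.2234

14.2234


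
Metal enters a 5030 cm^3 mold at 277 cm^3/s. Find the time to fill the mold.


Formula: t_fill = V_mold / Q_flow
t = 5030 cm^3 / 277 cm^3/s = 18.1588 s


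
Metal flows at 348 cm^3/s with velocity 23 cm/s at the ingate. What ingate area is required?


Formula: A_ingate = Q / v  (continuity equation)
A = 348 cm^3/s / 23 cm/s = 15.1304 cm^2

Answer: 15.1304 cm^2


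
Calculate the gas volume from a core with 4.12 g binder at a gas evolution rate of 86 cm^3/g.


Formula: V_gas = W_binder * gas_evolution_rate
V = 4.12 g * 86 cm^3/g = 354.3200 cm^3

Answer: 354.3200 cm^3


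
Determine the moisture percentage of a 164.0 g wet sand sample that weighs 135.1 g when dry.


Formula: MC = (W_wet - W_dry) / W_wet * 100
Water mass = 164.0 - 135.1 = 28.9 g
MC = 28.9 / 164.0 * 100 = 17.6220%


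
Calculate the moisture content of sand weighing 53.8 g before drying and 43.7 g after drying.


Formula: MC = (W_wet - W_dry) / W_wet * 100
Water mass = 53.8 - 43.7 = 10.1 g
MC = 10.1 / 53.8 * 100 = 18.7732%

Answer: 18.7732%


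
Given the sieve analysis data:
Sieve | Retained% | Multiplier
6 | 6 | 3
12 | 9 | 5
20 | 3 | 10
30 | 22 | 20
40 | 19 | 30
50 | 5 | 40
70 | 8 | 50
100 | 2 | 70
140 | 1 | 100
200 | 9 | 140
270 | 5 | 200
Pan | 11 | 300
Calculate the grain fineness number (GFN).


Formula: GFN = sum(pct * multiplier) / sum(pct)
sum(pct * multiplier) = 7503
sum(pct) = 100
GFN = 7503 / 100 = 75.03

Final answer: 75.03


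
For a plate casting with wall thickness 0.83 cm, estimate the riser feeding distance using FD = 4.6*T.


Formula: FD = 4.6 * T  (riser feeding-distance rule)
FD = 4.6 * 0.83 cm = 3.8180 cm

Final answer: 3.8180 cm


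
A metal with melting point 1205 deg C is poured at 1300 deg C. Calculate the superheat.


Formula: Superheat = T_pour - T_melt
Superheat = 1300 - 1205 = 95 deg C

95 deg C


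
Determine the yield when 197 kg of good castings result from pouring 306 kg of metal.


Formula: Casting Yield = (W_good / W_total) * 100
Yield = (197 kg / 306 kg) * 100 = 64.3791%

Answer: 64.3791%


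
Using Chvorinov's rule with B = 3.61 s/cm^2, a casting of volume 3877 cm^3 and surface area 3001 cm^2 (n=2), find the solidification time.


Formula: t_s = B * (V/A)^n  (Chvorinov's rule, n=2)
Modulus M = V/A = 3877/3001 = 1.291903 cm
M^2 = 1.291903^2 = 1.669013 cm^2
t_s = 3.61 * 1.669013 = 6.0251 s

Final answer: 6.0251 s


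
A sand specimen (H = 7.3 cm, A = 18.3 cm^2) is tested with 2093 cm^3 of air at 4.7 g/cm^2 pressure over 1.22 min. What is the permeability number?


Formula: Permeability Number P = (V * H) / (p * A * t)
Numerator: V * H = 2093 * 7.3 = 15278.9
Denominator: p * A * t = 4.7 * 18.3 * 1.22 = 104.9322
P = 15278.9 / 104.9322 = 145.6074

Answer: 145.6074


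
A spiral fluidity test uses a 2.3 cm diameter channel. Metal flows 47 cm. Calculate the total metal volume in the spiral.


Formula: V = pi * (d/2)^2 * L  (cylinder volume)
Radius = 2.3/2 = 1.15 cm
V = pi * 1.15^2 * 47 = 195.2735 cm^3

Answer: 195.2735 cm^3


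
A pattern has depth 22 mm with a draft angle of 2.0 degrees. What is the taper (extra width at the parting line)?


Formula: taper = depth * tan(draft_angle)
tan(2.0 deg) = 0.0349208
taper = 22 mm * 0.0349208 = 0.7683 mm


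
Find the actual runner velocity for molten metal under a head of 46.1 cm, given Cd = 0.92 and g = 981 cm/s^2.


Formula: v = Cd * sqrt(2 * g * h)  (Torricelli with discharge coefficient)
2*g*h = 2 * 981 * 46.1 = 90448.2 cm^2/s^2
sqrt(90448.2) = 300.74607 cm/s
v = 0.92 * 300.74607 = 276.6864 cm/s

Final answer: 276.6864 cm/s


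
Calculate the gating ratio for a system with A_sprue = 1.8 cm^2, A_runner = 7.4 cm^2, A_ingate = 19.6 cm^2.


Sprue:Runner:Ingate = 1 : 7.4/1.8 : 19.6/1.8 = 1:4.11:10.89


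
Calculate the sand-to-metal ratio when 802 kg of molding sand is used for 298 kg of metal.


Formula: Sand-to-Metal Ratio = W_sand / W_metal
Ratio = 802 kg / 298 kg = 2.6913

Final answer: 2.6913


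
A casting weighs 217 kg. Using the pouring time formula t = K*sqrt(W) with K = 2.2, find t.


Formula: t = K * sqrt(W)
sqrt(W) = sqrt(217) = 14.73092
t = 2.2 * 14.73092 = 32.4080 s


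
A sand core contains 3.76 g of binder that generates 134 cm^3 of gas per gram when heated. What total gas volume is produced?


Formula: V_gas = W_binder * gas_evolution_rate
V = 3.76 g * 134 cm^3/g = 503.8400 cm^3


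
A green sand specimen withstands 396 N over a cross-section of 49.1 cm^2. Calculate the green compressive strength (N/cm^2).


Formula: Compressive Strength = Force / Area
Strength = 396 N / 49.1 cm^2 = 8.0652 N/cm^2


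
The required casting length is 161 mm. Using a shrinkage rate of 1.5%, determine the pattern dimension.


Formula: L_pattern = L_casting * (1 + shrinkage_rate/100)
Shrinkage factor = 1 + 1.5/100 = 1.015
L_pattern = 161 mm * 1.015 = 163.4150 mm

Answer: 163.4150 mm


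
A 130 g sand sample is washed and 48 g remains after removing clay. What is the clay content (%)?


Formula: Clay% = (W_total - W_washed) / W_total * 100
Clay mass = 130 - 48 = 82 g
Clay% = 82 / 130 * 100 = 63.0769%

Final answer: 63.0769%


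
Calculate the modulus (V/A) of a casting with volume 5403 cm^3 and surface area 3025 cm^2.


Formula: Casting Modulus M = V / A
M = 5403 cm^3 / 3025 cm^2 = 1.7861 cm

Answer: 1.7861 cm


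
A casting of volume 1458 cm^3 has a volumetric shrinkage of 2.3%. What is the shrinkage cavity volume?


Formula: V_shrink = V_casting * shrinkage_pct / 100
V_shrink = 1458 cm^3 * 2.3 / 100 = 33.5340 cm^3

33.5340 cm^3


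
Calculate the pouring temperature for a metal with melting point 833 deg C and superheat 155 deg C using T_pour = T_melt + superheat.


Formula: T_pour = T_melt + Superheat
T_pour = 833 + 155 = 988 deg C

988 deg C


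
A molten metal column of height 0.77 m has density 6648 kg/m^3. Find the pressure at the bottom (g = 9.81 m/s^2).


Formula: P = rho * g * h
rho * g = 6648 * 9.81 = 65216.88 N/m^3
P = 65216.88 * 0.77 = 50216.9976 Pa


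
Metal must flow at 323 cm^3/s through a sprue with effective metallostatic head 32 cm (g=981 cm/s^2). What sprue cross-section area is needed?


Formula: v = sqrt(2*g*h), A = Q/v
Velocity: v = sqrt(2 * 981 * 32) = sqrt(62784) = 250.5674 cm/s
Sprue area: A = Q / v = 323 / 250.5674 = 1.2891 cm^2

Answer: 1.2891 cm^2


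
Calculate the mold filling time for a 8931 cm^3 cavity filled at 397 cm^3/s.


Formula: t_fill = V_mold / Q_flow
t = 8931 cm^3 / 397 cm^3/s = 22.4962 s

Answer: 22.4962 s


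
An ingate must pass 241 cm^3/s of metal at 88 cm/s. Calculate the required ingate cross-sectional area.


Formula: A_ingate = Q / v  (continuity equation)
A = 241 cm^3/s / 88 cm/s = 2.7386 cm^2

Answer: 2.7386 cm^2


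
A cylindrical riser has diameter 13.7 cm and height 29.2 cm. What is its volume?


Formula: V = pi * (D/2)^2 * H  (cylinder volume)
Radius = D/2 = 13.7/2 = 6.85 cm
V = pi * 6.85^2 * 29.2 = 4304.4123 cm^3

Answer: 4304.4123 cm^3


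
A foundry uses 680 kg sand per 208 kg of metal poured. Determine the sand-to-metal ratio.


Formula: Sand-to-Metal Ratio = W_sand / W_metal
Ratio = 680 kg / 208 kg = 3.2692

3.2692


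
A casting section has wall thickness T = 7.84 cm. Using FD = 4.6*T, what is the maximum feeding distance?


Formula: FD = 4.6 * T  (riser feeding-distance rule)
FD = 4.6 * 7.84 cm = 36.0640 cm

Answer: 36.0640 cm


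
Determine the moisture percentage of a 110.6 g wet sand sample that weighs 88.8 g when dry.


Formula: MC = (W_wet - W_dry) / W_wet * 100
Water mass = 110.6 - 88.8 = 21.8 g
MC = 21.8 / 110.6 * 100 = 19.7107%

Answer: 19.7107%


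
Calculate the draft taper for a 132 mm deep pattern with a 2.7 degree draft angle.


Formula: taper = depth * tan(draft_angle)
tan(2.7 deg) = 0.0471588
taper = 132 mm * 0.0471588 = 6.2250 mm

6.2250 mm


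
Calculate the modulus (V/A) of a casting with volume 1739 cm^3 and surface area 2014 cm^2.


Formula: Casting Modulus M = V / A
M = 1739 cm^3 / 2014 cm^2 = 0.8635 cm


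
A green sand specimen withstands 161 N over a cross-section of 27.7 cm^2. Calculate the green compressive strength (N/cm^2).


Formula: Compressive Strength = Force / Area
Strength = 161 N / 27.7 cm^2 = 5.8123 N/cm^2

5.8123 N/cm^2


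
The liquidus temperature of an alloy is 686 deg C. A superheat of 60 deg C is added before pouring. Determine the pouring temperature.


Formula: T_pour = T_melt + Superheat
T_pour = 686 + 60 = 746 deg C

Answer: 746 deg C


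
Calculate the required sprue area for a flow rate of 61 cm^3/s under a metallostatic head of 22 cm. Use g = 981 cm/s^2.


Formula: v = sqrt(2*g*h), A = Q/v
Velocity: v = sqrt(2 * 981 * 22) = sqrt(43164) = 207.7595 cm/s
Sprue area: A = Q / v = 61 / 207.7595 = 0.2936 cm^2


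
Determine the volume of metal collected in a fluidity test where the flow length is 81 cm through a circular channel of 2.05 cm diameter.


Formula: V = pi * (d/2)^2 * L  (cylinder volume)
Radius = 2.05/2 = 1.025 cm
V = pi * 1.025^2 * 81 = 267.3515 cm^3


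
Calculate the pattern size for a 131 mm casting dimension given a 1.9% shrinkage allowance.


Formula: L_pattern = L_casting * (1 + shrinkage_rate/100)
Shrinkage factor = 1 + 1.9/100 = 1.019
L_pattern = 131 mm * 1.019 = 133.4890 mm

Final answer: 133.4890 mm


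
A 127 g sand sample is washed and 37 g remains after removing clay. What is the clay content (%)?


Formula: Clay% = (W_total - W_washed) / W_total * 100
Clay mass = 127 - 37 = 90 g
Clay% = 90 / 127 * 100 = 70.8661%

Answer: 70.8661%


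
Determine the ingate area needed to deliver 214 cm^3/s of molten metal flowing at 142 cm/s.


Formula: A_ingate = Q / v  (continuity equation)
A = 214 cm^3/s / 142 cm/s = 1.5070 cm^2

Final answer: 1.5070 cm^2


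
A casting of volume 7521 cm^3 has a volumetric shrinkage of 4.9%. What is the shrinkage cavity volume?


Formula: V_shrink = V_casting * shrinkage_pct / 100
V_shrink = 7521 cm^3 * 4.9 / 100 = 368.5290 cm^3

Answer: 368.5290 cm^3


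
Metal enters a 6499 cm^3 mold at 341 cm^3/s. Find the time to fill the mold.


Formula: t_fill = V_mold / Q_flow
t = 6499 cm^3 / 341 cm^3/s = 19.0587 s


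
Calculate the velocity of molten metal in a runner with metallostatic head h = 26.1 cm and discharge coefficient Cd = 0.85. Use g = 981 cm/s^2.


Formula: v = Cd * sqrt(2 * g * h)  (Torricelli with discharge coefficient)
2*g*h = 2 * 981 * 26.1 = 51208.2 cm^2/s^2
sqrt(51208.2) = 226.29229 cm/s
v = 0.85 * 226.29229 = 192.3484 cm/s

Final answer: 192.3484 cm/s


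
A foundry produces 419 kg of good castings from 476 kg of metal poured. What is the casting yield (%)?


Formula: Casting Yield = (W_good / W_total) * 100
Yield = (419 kg / 476 kg) * 100 = 88.0252%

88.0252%


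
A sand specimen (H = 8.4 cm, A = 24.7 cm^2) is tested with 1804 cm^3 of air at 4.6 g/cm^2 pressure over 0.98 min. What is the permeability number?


Formula: Permeability Number P = (V * H) / (p * A * t)
Numerator: V * H = 1804 * 8.4 = 15153.6
Denominator: p * A * t = 4.6 * 24.7 * 0.98 = 111.3476
P = 15153.6 / 111.3476 = 136.0927

136.0927


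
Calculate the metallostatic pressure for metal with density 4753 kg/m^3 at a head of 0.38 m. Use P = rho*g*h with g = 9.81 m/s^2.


Formula: P = rho * g * h
rho * g = 4753 * 9.81 = 46626.93 N/m^3
P = 46626.93 * 0.38 = 17718.2334 Pa


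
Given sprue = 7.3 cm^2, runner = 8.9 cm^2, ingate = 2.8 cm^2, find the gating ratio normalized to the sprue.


Sprue:Runner:Ingate = 1 : 8.9/7.3 : 2.8/7.3 = 1:1.22:0.38


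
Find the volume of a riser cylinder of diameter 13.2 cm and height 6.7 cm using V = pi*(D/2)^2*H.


Formula: V = pi * (D/2)^2 * H  (cylinder volume)
Radius = D/2 = 13.2/2 = 6.6 cm
V = pi * 6.6^2 * 6.7 = 916.8801 cm^3

916.8801 cm^3


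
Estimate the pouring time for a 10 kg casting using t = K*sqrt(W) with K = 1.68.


Formula: t = K * sqrt(W)
sqrt(W) = sqrt(10) = 3.16228
t = 1.68 * 3.16228 = 5.3126 s

5.3126 s


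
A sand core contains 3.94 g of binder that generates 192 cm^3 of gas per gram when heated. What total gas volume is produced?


Formula: V_gas = W_binder * gas_evolution_rate
V = 3.94 g * 192 cm^3/g = 756.4800 cm^3

Final answer: 756.4800 cm^3


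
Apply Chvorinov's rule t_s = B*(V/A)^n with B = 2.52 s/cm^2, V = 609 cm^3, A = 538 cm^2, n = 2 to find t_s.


Formula: t_s = B * (V/A)^n  (Chvorinov's rule, n=2)
Modulus M = V/A = 609/538 = 1.131970 cm
M^2 = 1.131970^2 = 1.281356 cm^2
t_s = 2.52 * 1.281356 = 3.2290 s


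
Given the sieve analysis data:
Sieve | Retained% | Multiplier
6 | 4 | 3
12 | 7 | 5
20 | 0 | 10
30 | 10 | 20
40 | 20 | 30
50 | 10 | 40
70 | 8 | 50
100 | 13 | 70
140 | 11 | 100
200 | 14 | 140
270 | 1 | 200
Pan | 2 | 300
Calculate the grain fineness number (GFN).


Formula: GFN = sum(pct * multiplier) / sum(pct)
sum(pct * multiplier) = 6417
sum(pct) = 100
GFN = 6417 / 100 = 64.17

64.17


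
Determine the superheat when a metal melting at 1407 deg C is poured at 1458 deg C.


Formula: Superheat = T_pour - T_melt
Superheat = 1458 - 1407 = 51 deg C


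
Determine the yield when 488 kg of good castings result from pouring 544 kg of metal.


Formula: Casting Yield = (W_good / W_total) * 100
Yield = (488 kg / 544 kg) * 100 = 89.7059%

Answer: 89.7059%


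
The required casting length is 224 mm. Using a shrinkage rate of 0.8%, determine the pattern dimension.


Formula: L_pattern = L_casting * (1 + shrinkage_rate/100)
Shrinkage factor = 1 + 0.8/100 = 1.008
L_pattern = 224 mm * 1.008 = 225.7920 mm

Answer: 225.7920 mm


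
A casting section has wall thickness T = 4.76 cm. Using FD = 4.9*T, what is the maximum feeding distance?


Formula: FD = 4.9 * T  (riser feeding-distance rule)
FD = 4.9 * 4.76 cm = 23.3240 cm

23.3240 cm


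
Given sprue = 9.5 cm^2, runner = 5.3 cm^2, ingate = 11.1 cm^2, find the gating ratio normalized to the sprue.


Sprue:Runner:Ingate = 1 : 5.3/9.5 : 11.1/9.5 = 1:0.56:1.17

Final answer: 1:0.56:1.17


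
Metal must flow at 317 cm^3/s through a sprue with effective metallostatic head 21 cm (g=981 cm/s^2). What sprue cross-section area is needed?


Formula: v = sqrt(2*g*h), A = Q/v
Velocity: v = sqrt(2 * 981 * 21) = sqrt(41202) = 202.9828 cm/s
Sprue area: A = Q / v = 317 / 202.9828 = 1.5617 cm^2


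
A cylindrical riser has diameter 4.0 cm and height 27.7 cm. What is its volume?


Formula: V = pi * (D/2)^2 * H  (cylinder volume)
Radius = D/2 = 4.0/2 = 2.0 cm
V = pi * 2.0^2 * 27.7 = 348.0885 cm^3

Final answer: 348.0885 cm^3


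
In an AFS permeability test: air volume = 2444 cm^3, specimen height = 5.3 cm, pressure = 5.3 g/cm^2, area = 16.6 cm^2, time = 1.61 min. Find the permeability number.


Formula: Permeability Number P = (V * H) / (p * A * t)
Numerator: V * H = 2444 * 5.3 = 12953.2
Denominator: p * A * t = 5.3 * 16.6 * 1.61 = 141.6478
P = 12953.2 / 141.6478 = 91.4465

91.4465


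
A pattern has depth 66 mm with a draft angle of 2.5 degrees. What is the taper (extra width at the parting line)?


Formula: taper = depth * tan(draft_angle)
tan(2.5 deg) = 0.0436609
taper = 66 mm * 0.0436609 = 2.8816 mm

2.8816 mm


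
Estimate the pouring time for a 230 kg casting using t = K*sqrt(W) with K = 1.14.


Formula: t = K * sqrt(W)
sqrt(W) = sqrt(230) = 15.16575
t = 1.14 * 15.16575 = 17.2890 s

Final answer: 17.2890 s


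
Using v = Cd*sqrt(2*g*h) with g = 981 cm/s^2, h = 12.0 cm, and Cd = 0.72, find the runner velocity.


Formula: v = Cd * sqrt(2 * g * h)  (Torricelli with discharge coefficient)
2*g*h = 2 * 981 * 12.0 = 23544.0 cm^2/s^2
sqrt(23544.0) = 153.44054 cm/s
v = 0.72 * 153.44054 = 110.4772 cm/s

110.4772 cm/s


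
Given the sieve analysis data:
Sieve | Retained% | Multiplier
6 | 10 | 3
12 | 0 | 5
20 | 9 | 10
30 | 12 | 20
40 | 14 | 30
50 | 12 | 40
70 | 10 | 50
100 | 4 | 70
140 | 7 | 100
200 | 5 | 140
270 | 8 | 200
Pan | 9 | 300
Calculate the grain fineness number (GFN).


Formula: GFN = sum(pct * multiplier) / sum(pct)
sum(pct * multiplier) = 7740
sum(pct) = 100
GFN = 7740 / 100 = 77.40

Final answer: 77.40


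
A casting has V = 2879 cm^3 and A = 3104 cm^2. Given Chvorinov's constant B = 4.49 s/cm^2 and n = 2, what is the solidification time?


Formula: t_s = B * (V/A)^n  (Chvorinov's rule, n=2)
Modulus M = V/A = 2879/3104 = 0.927513 cm
M^2 = 0.927513^2 = 0.860280 cm^2
t_s = 4.49 * 0.860280 = 3.8627 s

3.8627 s


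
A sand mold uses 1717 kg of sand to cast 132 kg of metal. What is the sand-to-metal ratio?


Formula: Sand-to-Metal Ratio = W_sand / W_metal
Ratio = 1717 kg / 132 kg = 13.0076


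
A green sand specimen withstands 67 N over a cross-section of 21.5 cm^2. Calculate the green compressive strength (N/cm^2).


Formula: Compressive Strength = Force / Area
Strength = 67 N / 21.5 cm^2 = 3.1163 N/cm^2

3.1163 N/cm^2


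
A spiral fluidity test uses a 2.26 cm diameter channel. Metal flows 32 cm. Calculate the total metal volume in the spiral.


Formula: V = pi * (d/2)^2 * L  (cylinder volume)
Radius = 2.26/2 = 1.13 cm
V = pi * 1.13^2 * 32 = 128.3680 cm^3

Answer: 128.3680 cm^3


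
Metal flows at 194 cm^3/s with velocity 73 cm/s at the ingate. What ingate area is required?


Formula: A_ingate = Q / v  (continuity equation)
A = 194 cm^3/s / 73 cm/s = 2.6575 cm^2

2.6575 cm^2


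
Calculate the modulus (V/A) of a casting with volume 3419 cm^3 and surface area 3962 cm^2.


Formula: Casting Modulus M = V / A
M = 3419 cm^3 / 3962 cm^2 = 0.8629 cm

Answer: 0.8629 cm


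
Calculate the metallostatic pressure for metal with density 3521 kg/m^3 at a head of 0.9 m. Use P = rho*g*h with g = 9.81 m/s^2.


Formula: P = rho * g * h
rho * g = 3521 * 9.81 = 34541.01 N/m^3
P = 34541.01 * 0.9 = 31086.9090 Pa

Final answer: 31086.9090 Pa


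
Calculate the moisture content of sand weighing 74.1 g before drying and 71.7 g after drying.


Formula: MC = (W_wet - W_dry) / W_wet * 100
Water mass = 74.1 - 71.7 = 2.4 g
MC = 2.4 / 74.1 * 100 = 3.2389%

3.2389%


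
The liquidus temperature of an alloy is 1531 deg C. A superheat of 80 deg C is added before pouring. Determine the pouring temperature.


Formula: T_pour = T_melt + Superheat
T_pour = 1531 + 80 = 1611 deg C


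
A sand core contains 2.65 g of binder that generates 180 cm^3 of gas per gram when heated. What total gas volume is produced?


Formula: V_gas = W_binder * gas_evolution_rate
V = 2.65 g * 180 cm^3/g = 477.0000 cm^3

Answer: 477.0000 cm^3
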